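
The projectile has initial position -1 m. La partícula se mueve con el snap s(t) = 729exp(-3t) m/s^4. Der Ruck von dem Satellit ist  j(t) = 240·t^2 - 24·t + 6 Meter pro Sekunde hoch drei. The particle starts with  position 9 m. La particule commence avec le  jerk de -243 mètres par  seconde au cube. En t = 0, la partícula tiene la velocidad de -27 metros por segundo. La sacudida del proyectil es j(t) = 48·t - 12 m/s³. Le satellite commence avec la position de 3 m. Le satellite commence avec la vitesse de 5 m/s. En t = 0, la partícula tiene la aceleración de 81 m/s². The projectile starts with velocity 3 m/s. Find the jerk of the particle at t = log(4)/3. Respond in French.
Nous devons intégrer notre équation du snap s(t) = 729·exp(-3·t) 1 fois. En intégrant le snap et en utilisant la condition initiale j(0) = -243, nous obtenons j(t) = -243·exp(-3·t). Nous avons le jerk j(t) = -243·exp(-3·t). En substituant t = log(4)/3: j(log(4)/3) = -243/4.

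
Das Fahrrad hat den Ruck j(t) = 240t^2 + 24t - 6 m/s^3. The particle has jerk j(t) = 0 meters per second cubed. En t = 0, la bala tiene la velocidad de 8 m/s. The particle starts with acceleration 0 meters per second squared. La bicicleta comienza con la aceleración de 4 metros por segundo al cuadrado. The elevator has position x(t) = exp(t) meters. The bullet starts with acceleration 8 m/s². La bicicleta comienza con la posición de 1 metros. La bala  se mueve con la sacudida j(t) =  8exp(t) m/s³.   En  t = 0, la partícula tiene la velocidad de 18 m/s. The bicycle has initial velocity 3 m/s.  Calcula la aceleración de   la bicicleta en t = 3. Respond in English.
To find the answer, we compute 1 integral of j(t) = 240·t^2 + 24·t - 6. The antiderivative of jerk, with a(0) = 4, gives acceleration: a(t) = 80·t^3 + 12·t^2 - 6·t + 4. We have acceleration a(t) = 80·t^3 + 12·t^2 - 6·t + 4. Substituting t = 3: a(3) = 2254.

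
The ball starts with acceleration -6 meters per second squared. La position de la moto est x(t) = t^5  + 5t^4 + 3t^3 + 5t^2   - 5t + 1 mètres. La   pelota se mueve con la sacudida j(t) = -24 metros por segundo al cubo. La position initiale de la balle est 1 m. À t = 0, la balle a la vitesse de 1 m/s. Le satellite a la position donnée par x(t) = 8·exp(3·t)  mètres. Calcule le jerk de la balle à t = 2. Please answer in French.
Nous avons le jerk j(t) = -24. En substituant t = 2: j(2) = -24.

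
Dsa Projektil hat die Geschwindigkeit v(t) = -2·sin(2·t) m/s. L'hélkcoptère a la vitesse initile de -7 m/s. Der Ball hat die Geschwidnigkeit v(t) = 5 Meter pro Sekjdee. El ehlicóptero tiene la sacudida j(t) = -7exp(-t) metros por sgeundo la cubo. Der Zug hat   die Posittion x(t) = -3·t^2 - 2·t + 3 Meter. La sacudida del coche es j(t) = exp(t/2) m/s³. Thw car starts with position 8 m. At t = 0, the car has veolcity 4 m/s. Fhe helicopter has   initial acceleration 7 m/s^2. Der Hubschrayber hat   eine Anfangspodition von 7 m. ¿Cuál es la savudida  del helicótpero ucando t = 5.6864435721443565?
Tenemos la sacudida j(t) = -7·exp(-t). Sustituyendo t = 5.6864435721443565: j(5.6864435721443565) = -0.0237414355231330.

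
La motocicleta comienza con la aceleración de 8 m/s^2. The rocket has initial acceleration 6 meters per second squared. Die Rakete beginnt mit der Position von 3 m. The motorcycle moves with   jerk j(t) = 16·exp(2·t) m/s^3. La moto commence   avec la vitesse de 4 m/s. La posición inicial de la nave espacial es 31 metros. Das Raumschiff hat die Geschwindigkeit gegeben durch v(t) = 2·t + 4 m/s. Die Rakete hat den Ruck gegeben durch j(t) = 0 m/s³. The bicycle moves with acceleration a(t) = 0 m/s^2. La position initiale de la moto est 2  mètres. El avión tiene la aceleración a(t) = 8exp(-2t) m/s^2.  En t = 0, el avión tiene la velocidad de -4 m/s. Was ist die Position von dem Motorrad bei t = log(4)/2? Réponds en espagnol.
Partiendo de la sacudida j(t) = 16·exp(2·t), tomamos 3 integrales. Tomando ∫j(t)dt y aplicando a(0) = 8, encontramos a(t) = 8·exp(2·t). La antiderivada de la aceleración, con v(0) = 4, da la velocidad: v(t) = 4·exp(2·t). La antiderivada de la velocidad, con x(0) = 2, da la posición: x(t) = 2·exp(2·t). Usando x(t) = 2·exp(2·t) y sustituyendo t = log(4)/2, encontramos x = 8.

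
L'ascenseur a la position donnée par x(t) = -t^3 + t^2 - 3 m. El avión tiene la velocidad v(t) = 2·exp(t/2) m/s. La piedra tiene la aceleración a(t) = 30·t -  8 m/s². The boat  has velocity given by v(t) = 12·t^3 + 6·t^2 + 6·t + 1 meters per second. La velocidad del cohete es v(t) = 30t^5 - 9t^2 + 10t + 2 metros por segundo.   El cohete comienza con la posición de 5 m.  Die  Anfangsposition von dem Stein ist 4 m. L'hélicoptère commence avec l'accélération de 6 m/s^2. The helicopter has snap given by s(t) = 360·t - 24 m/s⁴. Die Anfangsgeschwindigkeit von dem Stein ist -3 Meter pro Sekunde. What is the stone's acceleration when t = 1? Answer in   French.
En utilisant a(t) = 30·t - 8 et en substituant t = 1, nous trouvons a = 22.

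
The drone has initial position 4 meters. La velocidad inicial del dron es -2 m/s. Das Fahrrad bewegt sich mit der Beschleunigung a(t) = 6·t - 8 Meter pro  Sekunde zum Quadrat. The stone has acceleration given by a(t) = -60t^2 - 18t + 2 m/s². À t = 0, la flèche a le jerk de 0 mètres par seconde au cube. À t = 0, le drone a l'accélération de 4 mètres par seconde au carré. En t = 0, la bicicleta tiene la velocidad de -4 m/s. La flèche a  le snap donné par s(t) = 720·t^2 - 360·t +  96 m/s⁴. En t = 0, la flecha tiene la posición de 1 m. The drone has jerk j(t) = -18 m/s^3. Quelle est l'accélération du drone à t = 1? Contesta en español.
Debemos encontrar la antiderivada de nuestra ecuación de la sacudida j(t) = -18 1 vez. Integrando la sacudida y usando la condición inicial a(0) = 4, obtenemos a(t) = 4 - 18·t. Usando a(t) = 4 - 18·t y sustituyendo t = 1, encontramos a = -14.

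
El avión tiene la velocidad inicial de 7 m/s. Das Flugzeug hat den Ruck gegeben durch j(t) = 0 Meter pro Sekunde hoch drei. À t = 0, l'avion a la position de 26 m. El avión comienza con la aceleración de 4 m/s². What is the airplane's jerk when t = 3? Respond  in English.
We have jerk j(t) = 0. Substituting t = 3: j(3) = 0.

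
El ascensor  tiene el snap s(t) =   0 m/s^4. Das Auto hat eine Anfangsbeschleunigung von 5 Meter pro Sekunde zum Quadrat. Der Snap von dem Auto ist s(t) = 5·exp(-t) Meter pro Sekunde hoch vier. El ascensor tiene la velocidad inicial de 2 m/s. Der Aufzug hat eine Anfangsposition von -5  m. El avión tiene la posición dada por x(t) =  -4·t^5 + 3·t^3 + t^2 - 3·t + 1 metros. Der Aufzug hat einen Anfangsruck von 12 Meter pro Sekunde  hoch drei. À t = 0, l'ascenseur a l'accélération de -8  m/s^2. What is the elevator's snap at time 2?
Using s(t) = 0 and substituting t = 2, we find s = 0.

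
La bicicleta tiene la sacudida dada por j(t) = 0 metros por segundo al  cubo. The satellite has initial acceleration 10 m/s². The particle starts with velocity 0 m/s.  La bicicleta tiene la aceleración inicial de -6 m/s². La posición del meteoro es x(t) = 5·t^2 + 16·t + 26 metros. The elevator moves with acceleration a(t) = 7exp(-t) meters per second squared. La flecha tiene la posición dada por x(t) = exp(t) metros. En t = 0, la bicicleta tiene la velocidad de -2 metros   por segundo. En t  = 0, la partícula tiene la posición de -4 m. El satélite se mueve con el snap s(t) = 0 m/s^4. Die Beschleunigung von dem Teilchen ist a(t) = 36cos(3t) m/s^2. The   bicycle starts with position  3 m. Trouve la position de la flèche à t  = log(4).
En utilisant x(t) = exp(t) et en substituant t = log(4), nous trouvons x = 4.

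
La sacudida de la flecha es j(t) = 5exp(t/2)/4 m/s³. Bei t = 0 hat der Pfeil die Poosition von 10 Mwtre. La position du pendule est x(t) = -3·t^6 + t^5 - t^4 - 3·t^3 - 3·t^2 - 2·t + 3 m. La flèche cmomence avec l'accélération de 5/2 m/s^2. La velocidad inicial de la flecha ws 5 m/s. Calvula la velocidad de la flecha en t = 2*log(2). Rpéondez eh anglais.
To solve this, we need to take 2 antiderivatives of our jerk equation j(t) = 5·exp(t/2)/4. Finding the integral of j(t) and using a(0) = 5/2: a(t) = 5·exp(t/2)/2. The integral of acceleration, with v(0) = 5, gives velocity: v(t) = 5·exp(t/2). We have velocity v(t) = 5·exp(t/2). Substituting t = 2*log(2): v(2*log(2)) = 10.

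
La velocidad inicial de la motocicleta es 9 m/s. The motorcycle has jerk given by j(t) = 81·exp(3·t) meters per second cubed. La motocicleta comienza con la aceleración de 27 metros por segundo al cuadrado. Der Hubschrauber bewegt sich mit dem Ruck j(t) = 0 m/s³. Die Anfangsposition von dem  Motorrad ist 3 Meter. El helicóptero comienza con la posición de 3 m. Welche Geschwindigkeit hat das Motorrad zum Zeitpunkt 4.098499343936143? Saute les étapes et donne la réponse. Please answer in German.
v(4.098499343936143) = 1968382.32615173.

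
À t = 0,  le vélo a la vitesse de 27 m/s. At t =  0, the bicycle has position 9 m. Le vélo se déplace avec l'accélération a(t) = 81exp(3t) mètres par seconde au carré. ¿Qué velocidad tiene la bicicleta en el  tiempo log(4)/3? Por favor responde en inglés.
To solve this, we need to take 1 antiderivative of our acceleration equation a(t) = 81·exp(3·t). Integrating acceleration and using the initial condition v(0) = 27, we get v(t) = 27·exp(3·t). From the given velocity equation v(t) = 27·exp(3·t), we substitute t = log(4)/3 to get v = 108.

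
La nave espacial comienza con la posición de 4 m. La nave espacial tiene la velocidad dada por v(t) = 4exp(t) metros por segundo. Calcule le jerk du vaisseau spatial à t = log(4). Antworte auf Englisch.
To solve this, we need to take 2 derivatives of our velocity equation v(t) = 4·exp(t). The derivative of velocity gives acceleration: a(t) = 4·exp(t). The derivative of acceleration gives jerk: j(t) = 4·exp(t). From the given jerk equation j(t) = 4·exp(t), we substitute t = log(4) to get j = 16.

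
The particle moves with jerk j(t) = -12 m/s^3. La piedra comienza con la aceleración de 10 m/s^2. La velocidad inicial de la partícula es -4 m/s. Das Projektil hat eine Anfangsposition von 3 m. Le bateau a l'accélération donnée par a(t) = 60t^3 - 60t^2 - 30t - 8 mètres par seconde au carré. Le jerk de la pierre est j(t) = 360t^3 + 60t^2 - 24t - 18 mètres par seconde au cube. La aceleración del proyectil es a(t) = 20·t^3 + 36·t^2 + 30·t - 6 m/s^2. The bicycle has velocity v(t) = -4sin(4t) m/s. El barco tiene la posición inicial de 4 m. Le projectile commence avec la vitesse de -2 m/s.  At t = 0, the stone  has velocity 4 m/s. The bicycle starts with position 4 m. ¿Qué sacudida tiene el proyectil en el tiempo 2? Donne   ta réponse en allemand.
Um dies zu lösen, müssen wir 1 Ableitung unserer Gleichung für die Beschleunigung a(t) = 20·t^3 + 36·t^2 + 30·t - 6 nehmen. Die Ableitung von der Beschleunigung ergibt den Ruck: j(t) = 60·t^2 + 72·t + 30. Aus der Gleichung für den Ruck j(t) = 60·t^2 + 72·t + 30, setzen wir t = 2 ein und erhalten j = 414.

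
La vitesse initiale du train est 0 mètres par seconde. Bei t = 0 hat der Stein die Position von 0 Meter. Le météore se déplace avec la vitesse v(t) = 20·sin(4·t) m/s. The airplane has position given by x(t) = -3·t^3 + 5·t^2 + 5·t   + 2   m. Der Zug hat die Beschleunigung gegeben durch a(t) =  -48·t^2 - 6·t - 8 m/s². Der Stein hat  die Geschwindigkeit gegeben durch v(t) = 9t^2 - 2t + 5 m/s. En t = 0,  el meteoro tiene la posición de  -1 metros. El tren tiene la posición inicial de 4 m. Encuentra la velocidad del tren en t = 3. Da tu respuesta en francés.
Nous devons trouver l'intégrale de notre équation de l'accélération a(t) = -48·t^2 - 6·t - 8 1 fois. En intégrant l'accélération et en utilisant la condition initiale v(0) = 0, nous obtenons v(t) = t·(-16·t^2 - 3·t - 8). De l'équation de la vitesse v(t) = t·(-16·t^2 - 3·t - 8), nous substituons t = 3 pour obtenir v = -483.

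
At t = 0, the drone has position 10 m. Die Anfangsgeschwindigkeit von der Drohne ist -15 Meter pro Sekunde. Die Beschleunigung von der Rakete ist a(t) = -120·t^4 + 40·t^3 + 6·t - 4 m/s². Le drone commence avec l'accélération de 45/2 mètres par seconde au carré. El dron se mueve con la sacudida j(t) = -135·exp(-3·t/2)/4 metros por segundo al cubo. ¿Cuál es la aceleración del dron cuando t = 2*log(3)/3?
Debemos encontrar la antiderivada de nuestra ecuación de la sacudida j(t) = -135·exp(-3·t/2)/4 1 vez. Integrando la sacudida y usando la condición inicial a(0) = 45/2, obtenemos a(t) = 45·exp(-3·t/2)/2. De la ecuación de la aceleración a(t) = 45·exp(-3·t/2)/2, sustituimos t = 2*log(3)/3 para obtener a = 15/2.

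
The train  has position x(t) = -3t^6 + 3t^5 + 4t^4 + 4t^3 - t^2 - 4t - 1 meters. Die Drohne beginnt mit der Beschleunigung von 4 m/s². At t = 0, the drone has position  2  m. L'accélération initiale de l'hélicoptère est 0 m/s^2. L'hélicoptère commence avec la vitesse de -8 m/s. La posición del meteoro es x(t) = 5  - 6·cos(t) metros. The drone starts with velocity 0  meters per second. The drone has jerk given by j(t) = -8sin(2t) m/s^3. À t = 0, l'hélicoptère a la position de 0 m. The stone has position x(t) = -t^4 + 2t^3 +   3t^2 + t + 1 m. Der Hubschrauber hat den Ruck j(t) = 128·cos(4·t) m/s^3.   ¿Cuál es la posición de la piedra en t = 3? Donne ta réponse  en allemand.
Aus der Gleichung für die Position x(t) = -t^4 + 2·t^3 + 3·t^2 + t + 1, setzen wir t = 3 ein und erhalten x = 4.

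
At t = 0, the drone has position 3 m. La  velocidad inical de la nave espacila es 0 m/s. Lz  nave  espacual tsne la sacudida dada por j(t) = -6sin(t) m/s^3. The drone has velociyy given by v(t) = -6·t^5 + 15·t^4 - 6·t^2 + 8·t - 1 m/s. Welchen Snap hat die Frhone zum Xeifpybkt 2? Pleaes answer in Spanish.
Partiendo de la velocidad v(t) = -6·t^5 + 15·t^4 - 6·t^2 + 8·t - 1, tomamos 3 derivadas. Tomando d/dt de v(t), encontramos a(t) = -30·t^4 + 60·t^3 - 12·t + 8. Tomando d/dt de a(t), encontramos j(t) = -120·t^3 + 180·t^2 - 12. Derivando la sacudida, obtenemos el snap: s(t) = -360·t^2 + 360·t. De la ecuación del snap s(t) = -360·t^2 + 360·t, sustituimos t = 2 para obtener s = -720.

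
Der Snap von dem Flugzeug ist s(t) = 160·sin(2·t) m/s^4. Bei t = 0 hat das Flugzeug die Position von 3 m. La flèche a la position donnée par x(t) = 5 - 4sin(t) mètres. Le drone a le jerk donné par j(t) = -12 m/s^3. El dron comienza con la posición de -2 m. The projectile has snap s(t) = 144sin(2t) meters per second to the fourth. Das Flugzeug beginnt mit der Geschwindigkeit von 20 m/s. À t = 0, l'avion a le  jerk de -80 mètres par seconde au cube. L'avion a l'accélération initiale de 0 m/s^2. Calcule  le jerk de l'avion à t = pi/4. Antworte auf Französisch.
Pour résoudre ceci, nous devons prendre 1 intégrale de notre équation du snap s(t) = 160·sin(2·t). En prenant ∫s(t)dt et en appliquant j(0) = -80, nous trouvons j(t) = -80·cos(2·t). De l'équation du jerk j(t) = -80·cos(2·t), nous substituons t = pi/4 pour obtenir j = 0.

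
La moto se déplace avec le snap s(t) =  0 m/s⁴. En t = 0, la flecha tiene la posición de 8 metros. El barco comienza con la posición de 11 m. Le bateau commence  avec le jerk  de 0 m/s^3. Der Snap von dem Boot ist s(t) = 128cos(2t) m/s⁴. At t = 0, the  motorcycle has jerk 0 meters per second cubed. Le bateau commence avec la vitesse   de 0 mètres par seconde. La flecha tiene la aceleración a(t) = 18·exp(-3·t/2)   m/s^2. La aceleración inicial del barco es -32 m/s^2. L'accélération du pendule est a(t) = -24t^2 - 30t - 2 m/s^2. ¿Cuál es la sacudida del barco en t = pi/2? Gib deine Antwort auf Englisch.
To find the answer, we compute 1 antiderivative of s(t) = 128·cos(2·t). The integral of snap is jerk. Using j(0) = 0, we get j(t) = 64·sin(2·t). From the given jerk equation j(t) = 64·sin(2·t), we substitute t = pi/2 to get j = 0.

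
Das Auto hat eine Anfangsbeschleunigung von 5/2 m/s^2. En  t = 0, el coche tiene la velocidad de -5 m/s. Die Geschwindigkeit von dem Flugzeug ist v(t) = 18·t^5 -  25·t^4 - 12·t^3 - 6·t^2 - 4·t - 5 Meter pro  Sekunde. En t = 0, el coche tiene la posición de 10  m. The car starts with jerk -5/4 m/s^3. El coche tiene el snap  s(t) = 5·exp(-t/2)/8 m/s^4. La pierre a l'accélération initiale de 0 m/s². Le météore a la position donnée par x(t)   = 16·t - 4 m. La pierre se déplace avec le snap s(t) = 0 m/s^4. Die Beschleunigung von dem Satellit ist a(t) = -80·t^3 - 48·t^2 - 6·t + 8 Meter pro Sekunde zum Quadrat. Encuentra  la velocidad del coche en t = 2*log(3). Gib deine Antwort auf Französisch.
Nous devons trouver la primitive de notre équation du snap s(t) = 5·exp(-t/2)/8 3 fois. En prenant ∫s(t)dt et en appliquant j(0) = -5/4, nous trouvons j(t) = -5·exp(-t/2)/4. En prenant ∫j(t)dt et en appliquant a(0) = 5/2, nous trouvons a(t) = 5·exp(-t/2)/2. En prenant ∫a(t)dt et en appliquant v(0) = -5, nous trouvons v(t) = -5·exp(-t/2). De l'équation de la vitesse v(t) = -5·exp(-t/2), nous substituons t = 2*log(3) pour obtenir v = -5/3.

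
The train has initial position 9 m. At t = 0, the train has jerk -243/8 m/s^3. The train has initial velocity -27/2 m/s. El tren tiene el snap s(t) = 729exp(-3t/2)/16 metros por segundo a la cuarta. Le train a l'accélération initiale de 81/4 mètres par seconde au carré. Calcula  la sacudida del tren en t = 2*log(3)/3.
Partiendo del snap s(t) = 729·exp(-3·t/2)/16, tomamos 1 integral. La integral del snap, con j(0) = -243/8, da la sacudida: j(t) = -243·exp(-3·t/2)/8. De la ecuación de la sacudida j(t) = -243·exp(-3·t/2)/8, sustituimos t = 2*log(3)/3 para obtener j = -81/8.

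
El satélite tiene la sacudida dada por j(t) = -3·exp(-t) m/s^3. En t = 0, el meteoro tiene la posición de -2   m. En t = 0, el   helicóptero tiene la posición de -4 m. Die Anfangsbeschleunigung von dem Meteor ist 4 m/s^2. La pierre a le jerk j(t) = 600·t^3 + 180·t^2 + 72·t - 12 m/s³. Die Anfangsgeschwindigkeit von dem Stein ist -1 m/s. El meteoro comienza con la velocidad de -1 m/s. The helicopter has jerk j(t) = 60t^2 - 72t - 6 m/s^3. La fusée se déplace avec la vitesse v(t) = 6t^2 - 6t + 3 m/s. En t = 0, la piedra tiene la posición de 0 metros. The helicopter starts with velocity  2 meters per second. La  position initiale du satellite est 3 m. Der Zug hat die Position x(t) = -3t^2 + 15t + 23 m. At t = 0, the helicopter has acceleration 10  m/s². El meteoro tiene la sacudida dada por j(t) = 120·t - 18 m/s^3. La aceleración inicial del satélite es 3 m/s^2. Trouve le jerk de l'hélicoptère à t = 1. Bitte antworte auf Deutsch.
Wir haben den Ruck j(t) = 60·t^2 - 72·t - 6. Durch Einsetzen von t = 1: j(1) = -18.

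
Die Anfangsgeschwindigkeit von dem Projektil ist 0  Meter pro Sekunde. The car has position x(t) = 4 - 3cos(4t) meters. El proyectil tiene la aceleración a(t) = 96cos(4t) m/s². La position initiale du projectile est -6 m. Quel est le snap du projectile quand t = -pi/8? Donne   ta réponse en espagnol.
Para resolver esto, necesitamos tomar 2 derivadas de nuestra ecuación de la aceleración a(t) = 96·cos(4·t). Tomando d/dt de a(t), encontramos j(t) = -384·sin(4·t). La derivada de la sacudida da el snap: s(t) = -1536·cos(4·t). Tenemos el snap s(t) = -1536·cos(4·t). Sustituyendo t = -pi/8: s(-pi/8) = 0.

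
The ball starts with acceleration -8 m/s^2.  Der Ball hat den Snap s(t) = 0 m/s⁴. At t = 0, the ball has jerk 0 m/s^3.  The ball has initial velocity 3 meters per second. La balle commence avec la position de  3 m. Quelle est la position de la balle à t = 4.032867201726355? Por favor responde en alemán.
Um dies zu lösen, müssen wir 4 Integrale unserer Gleichung für den Snap s(t) = 0 finden. Durch Integration von dem Snap und Verwendung der Anfangsbedingung j(0) = 0, erhalten wir j(t) = 0. Die Stammfunktion von dem Ruck ist die Beschleunigung. Mit a(0) = -8 erhalten wir a(t) = -8. Durch Integration von der Beschleunigung und Verwendung der Anfangsbedingung v(0) = 3, erhalten wir v(t) = 3 - 8·t. Die Stammfunktion von der Geschwindigkeit, mit x(0) = 3, ergibt die Position: x(t) = -4·t^2 + 3·t + 3. Wir haben die Position x(t) = -4·t^2 + 3·t + 3. Durch Einsetzen von t = 4.032867201726355: x(4.032867201726355) = -49.9574698618616.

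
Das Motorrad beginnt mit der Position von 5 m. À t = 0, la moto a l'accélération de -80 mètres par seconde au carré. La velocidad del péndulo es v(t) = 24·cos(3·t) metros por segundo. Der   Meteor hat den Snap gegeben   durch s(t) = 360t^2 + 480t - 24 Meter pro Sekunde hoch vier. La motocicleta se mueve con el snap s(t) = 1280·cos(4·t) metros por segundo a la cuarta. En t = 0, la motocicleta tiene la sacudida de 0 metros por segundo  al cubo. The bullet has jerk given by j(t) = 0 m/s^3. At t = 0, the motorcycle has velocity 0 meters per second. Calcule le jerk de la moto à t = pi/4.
Nous devons intégrer notre équation du snap s(t) = 1280·cos(4·t) 1 fois. L'intégrale du snap est le jerk. En utilisant j(0) = 0, nous obtenons j(t) = 320·sin(4·t). En utilisant j(t) = 320·sin(4·t) et en substituant t = pi/4, nous trouvons j = 0.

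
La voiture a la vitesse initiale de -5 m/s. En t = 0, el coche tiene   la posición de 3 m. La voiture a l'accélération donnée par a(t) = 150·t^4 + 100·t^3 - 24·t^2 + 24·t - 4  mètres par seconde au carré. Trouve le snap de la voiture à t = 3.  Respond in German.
Wir müssen unsere Gleichung für die Beschleunigung a(t) = 150·t^4 + 100·t^3 - 24·t^2 + 24·t - 4 2-mal ableiten. Die Ableitung von der Beschleunigung ergibt den Ruck: j(t) = 600·t^3 + 300·t^2 - 48·t + 24. Mit d/dt von j(t) finden wir s(t) = 1800·t^2 + 600·t - 48. Wir haben den Snap s(t) = 1800·t^2 + 600·t - 48. Durch Einsetzen von t = 3: s(3) = 17952.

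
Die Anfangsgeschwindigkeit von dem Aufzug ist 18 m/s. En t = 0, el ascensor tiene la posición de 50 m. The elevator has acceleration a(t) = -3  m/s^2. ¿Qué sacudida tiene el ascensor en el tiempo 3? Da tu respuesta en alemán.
Ausgehend von der Beschleunigung a(t) = -3, nehmen wir 1 Ableitung. Mit d/dt von a(t) finden wir j(t) = 0. Wir haben den Ruck j(t) = 0. Durch Einsetzen von t = 3: j(3) = 0.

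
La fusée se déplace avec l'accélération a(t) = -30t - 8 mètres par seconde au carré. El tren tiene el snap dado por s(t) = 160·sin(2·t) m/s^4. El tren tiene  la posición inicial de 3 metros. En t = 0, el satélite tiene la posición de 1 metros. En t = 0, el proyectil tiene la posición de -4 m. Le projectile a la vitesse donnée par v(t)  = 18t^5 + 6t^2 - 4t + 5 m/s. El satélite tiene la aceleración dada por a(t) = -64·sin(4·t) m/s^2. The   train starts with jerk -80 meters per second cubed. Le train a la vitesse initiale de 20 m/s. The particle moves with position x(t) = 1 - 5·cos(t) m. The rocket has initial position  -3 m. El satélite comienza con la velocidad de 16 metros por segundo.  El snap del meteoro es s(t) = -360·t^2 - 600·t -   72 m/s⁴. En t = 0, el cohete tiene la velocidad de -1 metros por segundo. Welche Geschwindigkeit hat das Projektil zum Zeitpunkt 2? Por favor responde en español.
Usando v(t) = 18·t^5 + 6·t^2 - 4·t + 5 y sustituyendo t = 2, encontramos v = 597.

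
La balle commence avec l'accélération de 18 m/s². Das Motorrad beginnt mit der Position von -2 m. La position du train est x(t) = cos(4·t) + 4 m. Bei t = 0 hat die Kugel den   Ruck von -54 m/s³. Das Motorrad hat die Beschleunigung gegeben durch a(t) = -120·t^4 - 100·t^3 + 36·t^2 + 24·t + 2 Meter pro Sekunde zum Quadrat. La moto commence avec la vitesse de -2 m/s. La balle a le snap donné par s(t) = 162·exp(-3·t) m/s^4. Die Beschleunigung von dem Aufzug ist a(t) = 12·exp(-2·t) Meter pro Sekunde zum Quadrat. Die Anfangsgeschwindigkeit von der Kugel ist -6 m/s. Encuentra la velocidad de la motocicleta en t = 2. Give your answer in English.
We need to integrate our acceleration equation a(t) = -120·t^4 - 100·t^3 + 36·t^2 + 24·t + 2 1 time. The antiderivative of acceleration, with v(0) = -2, gives velocity: v(t) = -24·t^5 - 25·t^4 + 12·t^3 + 12·t^2 + 2·t - 2. Using v(t) = -24·t^5 - 25·t^4 + 12·t^3 + 12·t^2 + 2·t - 2 and substituting t = 2, we find v = -1022.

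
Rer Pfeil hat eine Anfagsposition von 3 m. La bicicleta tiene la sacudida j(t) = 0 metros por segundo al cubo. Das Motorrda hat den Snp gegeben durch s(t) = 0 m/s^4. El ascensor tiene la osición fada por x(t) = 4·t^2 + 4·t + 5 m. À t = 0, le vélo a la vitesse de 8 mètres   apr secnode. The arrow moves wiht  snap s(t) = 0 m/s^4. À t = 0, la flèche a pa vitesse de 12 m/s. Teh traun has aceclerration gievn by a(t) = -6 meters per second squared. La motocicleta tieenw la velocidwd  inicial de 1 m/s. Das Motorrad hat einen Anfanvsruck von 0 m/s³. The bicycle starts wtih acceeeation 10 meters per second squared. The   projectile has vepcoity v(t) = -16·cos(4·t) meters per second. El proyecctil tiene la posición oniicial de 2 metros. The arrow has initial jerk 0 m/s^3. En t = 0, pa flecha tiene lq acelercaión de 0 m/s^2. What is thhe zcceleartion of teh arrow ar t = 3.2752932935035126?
We must find the antiderivative of our snap equation s(t) = 0 2 times. The antiderivative of snap is jerk. Using j(0) = 0, we get j(t) = 0. Finding the integral of j(t) and using a(0) = 0: a(t) = 0. We have acceleration a(t) = 0. Substituting t = 3.2752932935035126: a(3.2752932935035126) = 0.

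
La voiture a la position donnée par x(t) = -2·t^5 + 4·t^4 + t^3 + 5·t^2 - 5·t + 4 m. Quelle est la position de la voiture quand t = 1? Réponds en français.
De l'équation de la position x(t) = -2·t^5 + 4·t^4 + t^3 + 5·t^2 - 5·t + 4, nous substituons t = 1 pour obtenir x = 7.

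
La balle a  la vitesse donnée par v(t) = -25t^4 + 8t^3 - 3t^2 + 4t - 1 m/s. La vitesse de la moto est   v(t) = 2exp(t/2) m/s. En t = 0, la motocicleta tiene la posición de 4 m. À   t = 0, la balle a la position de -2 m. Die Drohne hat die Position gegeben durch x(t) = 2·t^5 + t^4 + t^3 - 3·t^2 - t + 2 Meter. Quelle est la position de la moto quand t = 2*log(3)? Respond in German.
Wir müssen die Stammfunktion unserer Gleichung für die Geschwindigkeit v(t) = 2·exp(t/2) 1-mal finden. Mit ∫v(t)dt und Anwendung von x(0) = 4, finden wir x(t) = 4·exp(t/2). Aus der Gleichung für die Position x(t) = 4·exp(t/2), setzen wir t = 2*log(3) ein und erhalten x = 12.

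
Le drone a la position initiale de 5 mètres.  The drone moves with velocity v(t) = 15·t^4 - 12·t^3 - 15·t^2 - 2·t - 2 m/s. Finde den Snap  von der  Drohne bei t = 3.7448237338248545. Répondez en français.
Nous devons dériver notre équation de la vitesse v(t) = 15·t^4 - 12·t^3 - 15·t^2 - 2·t - 2 3 fois. En dérivant la vitesse, nous obtenons l'accélération: a(t) = 60·t^3 - 36·t^2 - 30·t - 2. La dérivée de l'accélération donne le jerk: j(t) = 180·t^2 - 72·t - 30. La dérivée du jerk donne le snap: s(t) = 360·t - 72. Nous avons le snap s(t) = 360·t - 72. En substituant t = 3.7448237338248545: s(3.7448237338248545) = 1276.13654417695.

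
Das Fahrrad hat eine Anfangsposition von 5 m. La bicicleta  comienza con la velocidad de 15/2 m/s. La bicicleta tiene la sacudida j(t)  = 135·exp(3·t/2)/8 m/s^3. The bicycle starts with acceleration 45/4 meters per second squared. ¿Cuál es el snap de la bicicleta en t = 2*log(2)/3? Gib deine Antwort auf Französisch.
En partant du jerk j(t) = 135·exp(3·t/2)/8, nous prenons 1 dérivée. La dérivée du jerk donne le snap: s(t) = 405·exp(3·t/2)/16. De l'équation du snap s(t) = 405·exp(3·t/2)/16, nous substituons t = 2*log(2)/3 pour obtenir s = 405/8.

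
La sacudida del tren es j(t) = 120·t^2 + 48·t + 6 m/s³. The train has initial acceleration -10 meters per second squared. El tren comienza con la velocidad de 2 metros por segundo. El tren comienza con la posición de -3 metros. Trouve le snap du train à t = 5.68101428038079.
Nous devons dériver notre équation du jerk j(t) = 120·t^2 + 48·t + 6 1 fois. La dérivée du jerk donne le snap: s(t) = 240·t + 48. De l'équation du snap s(t) = 240·t + 48, nous substituons t = 5.68101428038079 pour obtenir s = 1411.44342729139.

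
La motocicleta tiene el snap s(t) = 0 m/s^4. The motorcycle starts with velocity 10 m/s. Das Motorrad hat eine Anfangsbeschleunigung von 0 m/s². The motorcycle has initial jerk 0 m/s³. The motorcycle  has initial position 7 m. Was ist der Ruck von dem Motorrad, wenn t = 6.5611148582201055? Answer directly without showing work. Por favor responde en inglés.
The jerk at t = 6.5611148582201055 is j = 0.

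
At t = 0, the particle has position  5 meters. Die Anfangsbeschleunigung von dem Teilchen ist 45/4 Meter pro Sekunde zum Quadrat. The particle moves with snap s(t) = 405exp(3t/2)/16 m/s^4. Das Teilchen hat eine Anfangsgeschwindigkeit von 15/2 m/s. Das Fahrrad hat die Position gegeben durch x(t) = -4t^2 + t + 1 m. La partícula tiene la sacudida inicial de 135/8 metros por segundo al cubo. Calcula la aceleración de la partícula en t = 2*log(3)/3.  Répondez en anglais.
To solve this, we need to take 2 antiderivatives of our snap equation s(t) = 405·exp(3·t/2)/16. Taking ∫s(t)dt and applying j(0) = 135/8, we find j(t) = 135·exp(3·t/2)/8. Integrating jerk and using the initial condition a(0) = 45/4, we get a(t) = 45·exp(3·t/2)/4. From the given acceleration equation a(t) = 45·exp(3·t/2)/4, we substitute t = 2*log(3)/3 to get a = 135/4.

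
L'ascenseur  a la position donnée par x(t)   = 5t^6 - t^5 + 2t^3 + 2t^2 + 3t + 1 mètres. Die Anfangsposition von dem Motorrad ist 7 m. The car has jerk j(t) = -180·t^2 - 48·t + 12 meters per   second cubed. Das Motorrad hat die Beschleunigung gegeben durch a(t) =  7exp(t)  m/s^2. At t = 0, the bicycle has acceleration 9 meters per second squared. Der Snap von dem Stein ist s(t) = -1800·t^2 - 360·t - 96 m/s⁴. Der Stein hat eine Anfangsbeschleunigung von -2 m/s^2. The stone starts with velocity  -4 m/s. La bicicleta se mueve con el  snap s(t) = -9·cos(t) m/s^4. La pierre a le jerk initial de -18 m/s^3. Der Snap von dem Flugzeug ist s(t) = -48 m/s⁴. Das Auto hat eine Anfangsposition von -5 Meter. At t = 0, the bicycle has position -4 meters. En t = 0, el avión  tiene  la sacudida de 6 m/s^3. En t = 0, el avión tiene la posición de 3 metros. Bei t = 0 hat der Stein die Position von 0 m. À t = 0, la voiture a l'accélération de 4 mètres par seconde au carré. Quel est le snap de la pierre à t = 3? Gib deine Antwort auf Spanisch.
Usando s(t) = -1800·t^2 - 360·t - 96 y sustituyendo t = 3, encontramos s = -17376.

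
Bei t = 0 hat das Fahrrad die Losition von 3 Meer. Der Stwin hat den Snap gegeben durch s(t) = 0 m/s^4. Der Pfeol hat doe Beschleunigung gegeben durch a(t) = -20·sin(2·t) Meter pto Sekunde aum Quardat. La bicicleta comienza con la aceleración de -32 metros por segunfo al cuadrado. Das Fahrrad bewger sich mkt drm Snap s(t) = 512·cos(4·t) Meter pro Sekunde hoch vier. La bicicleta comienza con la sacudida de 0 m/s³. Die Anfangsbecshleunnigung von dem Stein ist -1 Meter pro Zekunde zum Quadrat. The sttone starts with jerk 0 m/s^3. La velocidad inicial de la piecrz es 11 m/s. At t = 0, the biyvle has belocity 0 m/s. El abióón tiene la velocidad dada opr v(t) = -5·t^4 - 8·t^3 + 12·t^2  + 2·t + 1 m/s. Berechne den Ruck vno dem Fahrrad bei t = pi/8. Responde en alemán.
Wir müssen das Integral unserer Gleichung für den Snap s(t) = 512·cos(4·t) 1-mal finden. Die Stammfunktion von dem Snap ist der Ruck. Mit j(0) = 0 erhalten wir j(t) = 128·sin(4·t). Wir haben den Ruck j(t) = 128·sin(4·t). Durch Einsetzen von t = pi/8: j(pi/8) = 128.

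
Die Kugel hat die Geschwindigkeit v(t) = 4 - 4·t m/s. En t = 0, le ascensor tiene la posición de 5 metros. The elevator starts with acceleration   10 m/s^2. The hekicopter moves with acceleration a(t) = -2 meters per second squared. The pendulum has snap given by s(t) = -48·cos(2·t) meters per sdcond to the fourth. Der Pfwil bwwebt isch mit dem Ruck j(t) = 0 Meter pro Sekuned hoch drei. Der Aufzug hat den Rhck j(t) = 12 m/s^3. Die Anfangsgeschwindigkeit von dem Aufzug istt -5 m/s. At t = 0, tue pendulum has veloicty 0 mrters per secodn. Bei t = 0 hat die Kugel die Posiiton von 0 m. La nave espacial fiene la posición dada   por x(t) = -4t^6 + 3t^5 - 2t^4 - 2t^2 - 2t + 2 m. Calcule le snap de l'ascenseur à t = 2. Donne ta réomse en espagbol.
Para resolver esto, necesitamos tomar 1 derivada de nuestra ecuación de la sacudida j(t) = 12. Derivando la sacudida, obtenemos el snap: s(t) = 0. Usando s(t) = 0 y sustituyendo t = 2, encontramos s = 0.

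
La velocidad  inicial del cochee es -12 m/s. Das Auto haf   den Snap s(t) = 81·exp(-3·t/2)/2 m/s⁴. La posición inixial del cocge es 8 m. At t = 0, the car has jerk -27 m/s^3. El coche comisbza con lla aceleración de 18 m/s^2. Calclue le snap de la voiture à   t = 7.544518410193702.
En utilisant s(t) = 81·exp(-3·t/2)/2 et en substituant t = 7.544518410193702, nous trouvons s = 0.000492766246606561.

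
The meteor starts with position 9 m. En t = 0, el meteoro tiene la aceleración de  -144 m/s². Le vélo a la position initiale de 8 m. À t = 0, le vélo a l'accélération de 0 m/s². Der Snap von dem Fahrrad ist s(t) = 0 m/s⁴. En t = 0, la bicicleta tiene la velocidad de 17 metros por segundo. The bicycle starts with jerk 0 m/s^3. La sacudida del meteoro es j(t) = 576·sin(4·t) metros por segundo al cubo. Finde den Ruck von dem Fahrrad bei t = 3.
Wir müssen unsere Gleichung für den Snap s(t) = 0 1-mal integrieren. Das Integral von dem Snap, mit j(0) = 0, ergibt den Ruck: j(t) = 0. Wir haben den Ruck j(t) = 0. Durch Einsetzen von t = 3: j(3) = 0.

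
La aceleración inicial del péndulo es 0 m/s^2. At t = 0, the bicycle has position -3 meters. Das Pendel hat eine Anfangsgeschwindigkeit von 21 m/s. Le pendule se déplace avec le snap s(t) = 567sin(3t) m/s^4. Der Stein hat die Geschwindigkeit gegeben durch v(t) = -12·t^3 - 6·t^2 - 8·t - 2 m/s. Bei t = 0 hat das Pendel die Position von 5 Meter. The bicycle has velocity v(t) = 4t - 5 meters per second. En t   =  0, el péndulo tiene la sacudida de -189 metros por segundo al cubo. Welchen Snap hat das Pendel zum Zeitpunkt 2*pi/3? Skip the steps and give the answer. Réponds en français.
Le snap à t = 2*pi/3 est s = 0.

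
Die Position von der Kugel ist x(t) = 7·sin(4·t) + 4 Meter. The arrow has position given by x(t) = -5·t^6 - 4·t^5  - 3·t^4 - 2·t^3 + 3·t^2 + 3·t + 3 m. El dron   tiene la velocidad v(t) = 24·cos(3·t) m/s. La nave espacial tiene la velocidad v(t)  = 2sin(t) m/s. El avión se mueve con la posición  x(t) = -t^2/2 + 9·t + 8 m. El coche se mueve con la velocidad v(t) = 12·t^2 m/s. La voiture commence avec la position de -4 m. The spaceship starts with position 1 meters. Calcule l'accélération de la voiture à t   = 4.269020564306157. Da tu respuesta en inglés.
To solve this, we need to take 1 derivative of our velocity equation v(t) = 12·t^2. Taking d/dt of v(t), we find a(t) = 24·t. We have acceleration a(t) = 24·t. Substituting t = 4.269020564306157: a(4.269020564306157) = 102.456493543348.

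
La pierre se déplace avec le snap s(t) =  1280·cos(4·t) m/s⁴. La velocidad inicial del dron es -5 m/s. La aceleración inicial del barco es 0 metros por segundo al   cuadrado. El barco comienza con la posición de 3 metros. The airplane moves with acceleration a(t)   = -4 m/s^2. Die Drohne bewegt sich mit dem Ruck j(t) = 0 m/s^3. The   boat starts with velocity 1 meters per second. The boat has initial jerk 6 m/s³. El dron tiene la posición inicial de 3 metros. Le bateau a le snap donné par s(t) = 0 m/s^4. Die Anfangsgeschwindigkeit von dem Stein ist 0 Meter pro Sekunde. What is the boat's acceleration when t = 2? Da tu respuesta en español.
Partiendo del snap s(t) = 0, tomamos 2 antiderivadas. La integral del snap, con j(0) = 6, da la sacudida: j(t) = 6. Tomando ∫j(t)dt y aplicando a(0) = 0, encontramos a(t) = 6·t. De la ecuación de la aceleración a(t) = 6·t, sustituimos t = 2 para obtener a = 12.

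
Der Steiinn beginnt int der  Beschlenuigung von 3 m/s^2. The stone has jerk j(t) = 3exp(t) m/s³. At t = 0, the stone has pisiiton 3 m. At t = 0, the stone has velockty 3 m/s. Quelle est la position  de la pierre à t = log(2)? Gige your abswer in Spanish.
Necesitamos integrar nuestra ecuación de la sacudida j(t) = 3·exp(t) 3 veces. La antiderivada de la sacudida, con a(0) = 3, da la aceleración: a(t) = 3·exp(t). La antiderivada de la aceleración, con v(0) = 3, da la velocidad: v(t) = 3·exp(t). La integral de la velocidad es la posición. Usando x(0) = 3, obtenemos x(t) = 3·exp(t). De la ecuación de la posición x(t) = 3·exp(t), sustituimos t = log(2) para obtener x = 6.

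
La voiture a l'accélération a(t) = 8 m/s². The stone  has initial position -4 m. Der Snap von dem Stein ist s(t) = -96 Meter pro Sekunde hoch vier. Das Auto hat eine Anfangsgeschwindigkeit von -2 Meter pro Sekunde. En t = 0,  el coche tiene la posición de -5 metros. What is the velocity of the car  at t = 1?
To find the answer, we compute 1 antiderivative of a(t) = 8. Finding the integral of a(t) and using v(0) = -2: v(t) = 8·t - 2. Using v(t) = 8·t - 2 and substituting t = 1, we find v = 6.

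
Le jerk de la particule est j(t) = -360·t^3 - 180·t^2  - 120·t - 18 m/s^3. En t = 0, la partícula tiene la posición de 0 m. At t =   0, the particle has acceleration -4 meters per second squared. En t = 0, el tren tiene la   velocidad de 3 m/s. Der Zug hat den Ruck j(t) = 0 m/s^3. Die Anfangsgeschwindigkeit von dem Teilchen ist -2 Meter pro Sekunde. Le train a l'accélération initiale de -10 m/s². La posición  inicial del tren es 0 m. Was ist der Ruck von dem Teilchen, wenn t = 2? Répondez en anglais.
Using j(t) = -360·t^3 - 180·t^2 - 120·t - 18 and substituting t = 2, we find j = -3858.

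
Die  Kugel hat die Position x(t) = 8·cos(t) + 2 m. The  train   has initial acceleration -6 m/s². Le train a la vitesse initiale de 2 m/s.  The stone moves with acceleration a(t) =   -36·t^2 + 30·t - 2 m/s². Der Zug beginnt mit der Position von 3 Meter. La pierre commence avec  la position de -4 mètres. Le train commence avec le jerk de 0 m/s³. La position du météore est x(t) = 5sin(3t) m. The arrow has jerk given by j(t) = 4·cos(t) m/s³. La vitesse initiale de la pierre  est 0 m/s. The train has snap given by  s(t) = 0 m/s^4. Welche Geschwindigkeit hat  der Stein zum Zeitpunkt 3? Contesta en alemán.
Wir müssen die Stammfunktion unserer Gleichung für die Beschleunigung a(t) = -36·t^2 + 30·t - 2 1-mal finden. Durch Integration von der Beschleunigung und Verwendung der Anfangsbedingung v(0) = 0, erhalten wir v(t) = t·(-12·t^2 + 15·t - 2). Wir haben die Geschwindigkeit v(t) = t·(-12·t^2 + 15·t - 2). Durch Einsetzen von t = 3: v(3) = -195.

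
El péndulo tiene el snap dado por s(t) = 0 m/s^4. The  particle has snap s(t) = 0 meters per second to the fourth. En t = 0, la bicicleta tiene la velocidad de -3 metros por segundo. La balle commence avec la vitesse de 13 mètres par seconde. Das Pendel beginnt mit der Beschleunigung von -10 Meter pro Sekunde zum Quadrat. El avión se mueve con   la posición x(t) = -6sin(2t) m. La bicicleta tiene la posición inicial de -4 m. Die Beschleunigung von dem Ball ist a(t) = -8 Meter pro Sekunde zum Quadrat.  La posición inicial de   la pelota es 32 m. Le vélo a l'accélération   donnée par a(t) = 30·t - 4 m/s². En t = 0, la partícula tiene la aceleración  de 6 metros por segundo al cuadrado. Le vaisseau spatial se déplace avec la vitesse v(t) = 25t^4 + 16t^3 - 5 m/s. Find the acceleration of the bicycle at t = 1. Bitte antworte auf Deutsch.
Aus der Gleichung für die Beschleunigung a(t) = 30·t - 4, setzen wir t = 1 ein und erhalten a = 26.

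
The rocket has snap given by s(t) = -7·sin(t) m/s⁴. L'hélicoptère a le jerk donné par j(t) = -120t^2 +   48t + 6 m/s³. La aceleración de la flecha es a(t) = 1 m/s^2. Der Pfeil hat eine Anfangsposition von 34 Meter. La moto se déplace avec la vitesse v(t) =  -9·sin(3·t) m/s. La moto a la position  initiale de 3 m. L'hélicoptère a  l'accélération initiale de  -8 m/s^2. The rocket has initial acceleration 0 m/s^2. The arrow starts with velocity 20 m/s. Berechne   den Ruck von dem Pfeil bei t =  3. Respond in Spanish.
Partiendo de la aceleración a(t) = 1, tomamos 1 derivada. Tomando d/dt de a(t), encontramos j(t) = 0. De la ecuación de la sacudida j(t) = 0, sustituimos t = 3 para obtener j = 0.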